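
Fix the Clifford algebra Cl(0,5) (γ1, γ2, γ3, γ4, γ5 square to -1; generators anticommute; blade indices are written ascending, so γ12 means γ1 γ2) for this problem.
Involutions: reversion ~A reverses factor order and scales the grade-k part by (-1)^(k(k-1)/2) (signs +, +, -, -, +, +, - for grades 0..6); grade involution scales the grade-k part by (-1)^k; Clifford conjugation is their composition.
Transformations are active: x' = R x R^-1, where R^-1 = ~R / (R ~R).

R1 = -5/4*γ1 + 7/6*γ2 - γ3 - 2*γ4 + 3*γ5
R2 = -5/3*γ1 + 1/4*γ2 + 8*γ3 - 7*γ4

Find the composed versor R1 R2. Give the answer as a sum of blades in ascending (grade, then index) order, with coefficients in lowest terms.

Distribute over the terms of R2 (each basis-blade product reordered to ascending indices, repeated generators contracted through their squares):
R1 (-5/3*γ1) = -25/12 + 35/18*γ12 - 5/3*γ13 - 10/3*γ14 + 5*γ15
R1 (1/4*γ2) = -7/24 - 5/16*γ12 + 1/4*γ23 + 1/2*γ24 - 3/4*γ25
R1 (8*γ3) = 8 - 10*γ13 + 28/3*γ23 + 16*γ34 - 24*γ35
R1 (-7*γ4) = -14 + 35/4*γ14 - 49/6*γ24 + 7*γ34 + 21*γ45
Summing the partial products and collecting blades:
Answer: -67/8 + 235/144*γ12 - 35/3*γ13 + 65/12*γ14 + 5*γ15 + 115/12*γ23 - 23/3*γ24 - 3/4*γ25 + 23*γ34 - 24*γ35 + 21*γ45


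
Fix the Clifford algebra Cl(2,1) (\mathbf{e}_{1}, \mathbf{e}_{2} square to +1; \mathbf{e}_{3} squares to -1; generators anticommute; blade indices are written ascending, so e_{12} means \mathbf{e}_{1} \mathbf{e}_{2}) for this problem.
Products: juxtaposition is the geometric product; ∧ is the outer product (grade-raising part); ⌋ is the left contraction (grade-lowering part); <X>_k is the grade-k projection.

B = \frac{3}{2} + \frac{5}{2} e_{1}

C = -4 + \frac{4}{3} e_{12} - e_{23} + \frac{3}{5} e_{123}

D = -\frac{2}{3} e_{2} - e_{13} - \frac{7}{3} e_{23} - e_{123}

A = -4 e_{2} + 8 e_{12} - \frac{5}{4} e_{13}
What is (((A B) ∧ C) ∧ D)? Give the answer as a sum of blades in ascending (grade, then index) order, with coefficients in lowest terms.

step 1: -26 e_{2} + \frac{25}{8} e_{3} + 22 e_{12} - \frac{15}{8} e_{13}
step 2: 104 e_{2} - \frac{25}{2} e_{3} - 88 e_{12} + \frac{15}{2} e_{13} + \frac{25}{6} e_{123}
step 3: -\frac{25}{3} e_{23} + 109 e_{123}
Answer: -\frac{25}{3} e_{23} + 109 e_{123}


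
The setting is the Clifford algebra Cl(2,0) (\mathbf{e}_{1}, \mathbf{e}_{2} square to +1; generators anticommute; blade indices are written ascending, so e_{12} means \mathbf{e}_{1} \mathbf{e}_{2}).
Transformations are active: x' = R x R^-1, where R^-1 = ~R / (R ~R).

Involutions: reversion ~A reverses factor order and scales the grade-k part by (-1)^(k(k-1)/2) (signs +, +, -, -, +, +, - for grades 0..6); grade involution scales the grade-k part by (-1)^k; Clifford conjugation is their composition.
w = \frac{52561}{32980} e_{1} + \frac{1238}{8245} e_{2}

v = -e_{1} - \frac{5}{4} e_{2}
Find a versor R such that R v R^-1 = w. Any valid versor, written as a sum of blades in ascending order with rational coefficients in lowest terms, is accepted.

Equal squares first: v^2 = w^2 = \frac{41}{16}. Then v + w = \frac{19581}{32980} e_{1} - \frac{36273}{32980} e_{2} is a versor taking v to w, provided it is invertible.
Answer: \frac{19581}{32980} e_{1} - \frac{36273}{32980} e_{2}


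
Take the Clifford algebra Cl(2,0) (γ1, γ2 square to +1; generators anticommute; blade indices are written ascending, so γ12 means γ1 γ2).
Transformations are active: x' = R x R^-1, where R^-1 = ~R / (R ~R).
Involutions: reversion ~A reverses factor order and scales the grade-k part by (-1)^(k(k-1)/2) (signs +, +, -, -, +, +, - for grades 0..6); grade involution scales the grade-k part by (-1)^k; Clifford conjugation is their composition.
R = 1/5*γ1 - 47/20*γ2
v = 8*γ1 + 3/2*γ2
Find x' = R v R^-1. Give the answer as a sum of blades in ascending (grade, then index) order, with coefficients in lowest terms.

~R = 1/5*γ1 - 47/20*γ2, and R ~R = 89/16, so R^-1 = ~R / (89/16).
R v = -77/40 + 191/10*γ12
Answer: -18108/2225*γ1 + 563/4450*γ2


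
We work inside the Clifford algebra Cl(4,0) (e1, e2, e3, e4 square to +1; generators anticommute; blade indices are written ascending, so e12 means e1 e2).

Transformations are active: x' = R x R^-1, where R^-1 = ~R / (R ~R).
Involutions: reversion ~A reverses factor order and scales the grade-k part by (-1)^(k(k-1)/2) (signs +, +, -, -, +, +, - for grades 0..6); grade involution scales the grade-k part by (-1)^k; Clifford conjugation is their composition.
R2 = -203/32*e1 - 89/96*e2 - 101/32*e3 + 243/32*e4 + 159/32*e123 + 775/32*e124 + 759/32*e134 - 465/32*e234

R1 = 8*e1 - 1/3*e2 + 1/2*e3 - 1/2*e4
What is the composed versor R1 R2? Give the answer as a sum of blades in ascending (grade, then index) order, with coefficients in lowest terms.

Distribute over the terms of R1 (each basis-blade product reordered to ascending indices, repeated generators contracted through their squares):
(8*e1) R2 = -203/4 - 89/12*e12 - 101/4*e13 + 243/4*e14 + 159/4*e23 + 775/4*e24 + 759/4*e34 - 465/4*e1234
(-1/3*e2) R2 = 89/288 - 203/96*e12 + 53/32*e13 + 775/96*e14 + 101/96*e23 - 81/32*e24 + 155/32*e34 + 253/32*e1234
(1/2*e3) R2 = -101/64 + 159/64*e12 + 203/64*e13 - 759/64*e14 + 89/192*e23 + 465/64*e24 + 243/64*e34 + 775/64*e1234
(-1/2*e4) R2 = -243/64 - 775/64*e12 - 759/64*e13 - 203/64*e14 + 465/64*e23 - 89/192*e24 - 101/64*e34 + 159/64*e1234
Summing the partial products and collecting blades:
Answer: -16075/288 - 613/32*e12 - 1033/32*e13 + 1291/24*e14 + 1553/32*e23 + 9505/48*e24 + 3149/16*e34 - 375/4*e1234


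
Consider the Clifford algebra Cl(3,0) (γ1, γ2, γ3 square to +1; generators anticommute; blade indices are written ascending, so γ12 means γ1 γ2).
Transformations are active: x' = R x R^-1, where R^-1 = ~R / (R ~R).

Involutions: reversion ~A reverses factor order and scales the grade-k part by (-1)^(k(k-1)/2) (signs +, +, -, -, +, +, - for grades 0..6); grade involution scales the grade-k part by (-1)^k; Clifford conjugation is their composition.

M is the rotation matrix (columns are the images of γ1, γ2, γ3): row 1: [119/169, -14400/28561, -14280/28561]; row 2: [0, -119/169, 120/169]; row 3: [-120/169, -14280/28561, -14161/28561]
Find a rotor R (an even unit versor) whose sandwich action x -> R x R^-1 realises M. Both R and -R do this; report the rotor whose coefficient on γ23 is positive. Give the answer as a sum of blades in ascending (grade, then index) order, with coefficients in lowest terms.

Method: write R = a + b12*γ12 + b13*γ13 + b23*γ23 with a^2 + b12^2 + b13^2 + b23^2 = 1 (so R^-1 = ~R). Expanding the columns R e_j ~R gives tr M = 4a^2 - 1 and, from the antisymmetric part, M21 - M12 = -4a*b12, M13 - M31 = 4a*b13, M32 - M23 = -4a*b23.
Here tr M = -14161/28561, so a^2 = (1 + tr M)/4 = 3600/28561 and a = ±60/169. Taking a = 60/169: M21 - M12 = 14400/28561, M13 - M31 = 6000/28561, M32 - M23 = -34560/28561, giving b12 = -60/169, b13 = 25/169, b23 = 144/169, i.e. R = 60/169 - 60/169*γ12 + 25/169*γ13 + 144/169*γ23.
Its γ23 coefficient is already positive.
Answer: 60/169 - 60/169*γ12 + 25/169*γ13 + 144/169*γ23. Recall the cover is two-to-one: with M of trace -14161/28561, both preimages act alike, and the stated γ23 sign chooses the sheet.


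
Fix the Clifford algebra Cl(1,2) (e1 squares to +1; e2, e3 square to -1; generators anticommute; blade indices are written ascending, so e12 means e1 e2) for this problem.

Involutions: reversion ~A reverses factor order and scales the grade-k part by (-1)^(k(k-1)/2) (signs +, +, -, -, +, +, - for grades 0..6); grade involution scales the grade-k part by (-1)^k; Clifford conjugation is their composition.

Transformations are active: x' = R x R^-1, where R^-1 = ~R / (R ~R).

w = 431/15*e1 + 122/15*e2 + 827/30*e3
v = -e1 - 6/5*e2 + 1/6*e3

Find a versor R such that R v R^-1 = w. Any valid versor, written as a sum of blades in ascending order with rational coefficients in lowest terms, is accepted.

Reasoning: v^2 = w^2 = -421/900 since conjugation preserves the quadratic form; R = v + w = 416/15*e1 + 104/15*e2 + 416/15*e3 is then valid when invertible, keeping its own part and reversing (v - w)/2.
Answer: 416/15*e1 + 104/15*e2 + 416/15*e3


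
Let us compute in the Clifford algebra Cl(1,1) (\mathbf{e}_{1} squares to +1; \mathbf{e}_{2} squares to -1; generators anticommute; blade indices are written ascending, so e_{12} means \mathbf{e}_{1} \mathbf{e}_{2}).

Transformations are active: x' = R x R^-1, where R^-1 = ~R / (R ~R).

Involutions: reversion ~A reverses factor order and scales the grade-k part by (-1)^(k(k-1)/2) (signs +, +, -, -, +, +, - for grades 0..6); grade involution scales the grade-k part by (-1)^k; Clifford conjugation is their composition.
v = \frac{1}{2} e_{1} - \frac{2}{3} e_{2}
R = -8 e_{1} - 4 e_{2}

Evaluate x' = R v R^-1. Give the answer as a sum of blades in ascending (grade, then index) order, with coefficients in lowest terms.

~R = -8 e_{1} - 4 e_{2}, and R ~R = 48, so R^-1 = ~R / (48).
R v = -\frac{20}{3} + \frac{22}{3} e_{12}
Answer: \frac{31}{18} e_{1} + \frac{16}{9} e_{2}


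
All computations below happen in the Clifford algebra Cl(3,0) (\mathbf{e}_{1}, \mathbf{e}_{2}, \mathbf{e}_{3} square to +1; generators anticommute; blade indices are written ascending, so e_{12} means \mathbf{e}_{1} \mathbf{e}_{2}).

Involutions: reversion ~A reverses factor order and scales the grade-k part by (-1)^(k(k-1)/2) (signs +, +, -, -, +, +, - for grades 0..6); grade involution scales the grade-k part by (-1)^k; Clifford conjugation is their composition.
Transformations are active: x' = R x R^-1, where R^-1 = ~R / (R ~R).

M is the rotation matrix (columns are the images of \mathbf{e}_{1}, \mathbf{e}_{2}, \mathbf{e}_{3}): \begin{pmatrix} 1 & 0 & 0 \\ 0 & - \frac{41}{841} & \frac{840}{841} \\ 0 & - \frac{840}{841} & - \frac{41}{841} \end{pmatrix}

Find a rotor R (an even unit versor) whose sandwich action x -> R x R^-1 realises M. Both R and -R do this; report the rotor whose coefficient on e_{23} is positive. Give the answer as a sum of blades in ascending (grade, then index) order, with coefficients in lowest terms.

Method: write R = a + b12*e_{12} + b13*e_{13} + b23*e_{23} with a^2 + b12^2 + b13^2 + b23^2 = 1 (so R^-1 = ~R). Expanding the columns R e_j ~R gives tr M = 4a^2 - 1 and, from the antisymmetric part, M21 - M12 = -4a*b12, M13 - M31 = 4a*b13, M32 - M23 = -4a*b23.
Here tr M = \frac{759}{841}, so a^2 = (1 + tr M)/4 = \frac{400}{841} and a = ±\frac{20}{29}. Taking a = \frac{20}{29}: M21 - M12 = 0, M13 - M31 = 0, M32 - M23 = -\frac{1680}{841}, giving b12 = 0, b13 = 0, b23 = \frac{21}{29}, i.e. R = \frac{20}{29} + \frac{21}{29} e_{23}.
Its e_{23} coefficient is already positive.
Answer: \frac{20}{29} + \frac{21}{29} e_{23}. Key observation: the double cover Spin(3) -> SO(3) sends R and -R to the same matrix (trace \frac{759}{841} here), so the stated sign of the e_{23} coefficient is what selects one sheet.


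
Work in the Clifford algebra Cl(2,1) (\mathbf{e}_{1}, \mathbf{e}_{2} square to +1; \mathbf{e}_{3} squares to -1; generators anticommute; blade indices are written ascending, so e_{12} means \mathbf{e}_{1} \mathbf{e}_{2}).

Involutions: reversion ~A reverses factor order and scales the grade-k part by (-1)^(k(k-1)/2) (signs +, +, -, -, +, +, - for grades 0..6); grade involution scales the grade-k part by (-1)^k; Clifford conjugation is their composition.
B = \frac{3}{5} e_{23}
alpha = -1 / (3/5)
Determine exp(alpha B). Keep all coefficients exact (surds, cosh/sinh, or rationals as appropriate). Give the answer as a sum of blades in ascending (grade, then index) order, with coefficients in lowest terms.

B^2 = (\frac{3}{5})^2*(e_{23})^2 = \frac{9}{25}*(+1) = \frac{9}{25} (a basis 2-blade squares to minus the product of its generators' squares).
B^2 = \frac{9}{25} — a positive square means the series sums to a boost: l = \frac{3}{5}, alpha*l = -1, so exp(alpha B) = cosh(-1) + (sinh(-1)/(\frac{3}{5}))*B = \cosh{\left(1 \right)} + (- \frac{5 \sinh{\left(1 \right)}}{3})*B.
Answer: \cosh{\left(1 \right)} - \sinh{\left(1 \right)} e_{23}


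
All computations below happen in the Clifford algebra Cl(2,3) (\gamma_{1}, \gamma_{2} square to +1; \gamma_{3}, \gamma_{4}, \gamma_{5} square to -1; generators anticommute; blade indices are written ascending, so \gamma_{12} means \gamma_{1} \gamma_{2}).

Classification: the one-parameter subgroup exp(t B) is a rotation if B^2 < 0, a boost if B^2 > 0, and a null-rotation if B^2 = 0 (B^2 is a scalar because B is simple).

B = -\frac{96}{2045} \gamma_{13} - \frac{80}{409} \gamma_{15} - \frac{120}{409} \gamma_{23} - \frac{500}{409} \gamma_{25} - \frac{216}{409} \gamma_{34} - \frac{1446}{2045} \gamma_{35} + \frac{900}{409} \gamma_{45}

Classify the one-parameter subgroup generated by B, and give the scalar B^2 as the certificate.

B^2 term by term: the squares give (-\frac{96}{2045})^2*(\gamma_{13})^2 + (-\frac{80}{409})^2*(\gamma_{15})^2 + (-\frac{120}{409})^2*(\gamma_{23})^2 + (-\frac{500}{409})^2*(\gamma_{25})^2 + (-\frac{216}{409})^2*(\gamma_{34})^2 + (-\frac{1446}{2045})^2*(\gamma_{35})^2 + (\frac{900}{409})^2*(\gamma_{45})^2 = \frac{9216}{4182025}*(+1) + \frac{6400}{167281}*(+1) + \frac{14400}{167281}*(+1) + \frac{250000}{167281}*(+1) + \frac{46656}{167281}*(-1) + \frac{2090916}{4182025}*(-1) + \frac{810000}{167281}*(-1) = -4 (each basis 2-blade squares to minus the product of its generators' squares); cross terms between blades sharing an index anticommute and cancel; the commuting (index-disjoint) pairs give grade-4 terms 2*c*c'*(blade product), which cancel blade by blade — \gamma_{1235}: -\frac{19200}{167281} + \frac{19200}{167281} = 0; \gamma_{1345}: -\frac{34560}{167281} + \frac{34560}{167281} = 0; \gamma_{2345}: -\frac{216000}{167281} + \frac{216000}{167281} = 0 — confirming B is simple. So B^2 = -4.
Answer: rotation, certificate B^2 = -4. Check the certificate: B^2 = -4, and that sign is decisive whatever form B takes.


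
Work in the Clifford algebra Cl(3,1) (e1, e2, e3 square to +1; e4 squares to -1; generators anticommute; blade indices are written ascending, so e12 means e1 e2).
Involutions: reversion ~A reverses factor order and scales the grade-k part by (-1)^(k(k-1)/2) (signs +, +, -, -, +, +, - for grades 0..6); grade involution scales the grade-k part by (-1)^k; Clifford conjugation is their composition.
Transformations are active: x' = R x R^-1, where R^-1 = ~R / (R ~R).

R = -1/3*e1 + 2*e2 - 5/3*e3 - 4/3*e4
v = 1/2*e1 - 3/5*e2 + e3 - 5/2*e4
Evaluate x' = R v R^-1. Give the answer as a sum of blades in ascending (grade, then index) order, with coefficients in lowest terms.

~R = -1/3*e1 + 2*e2 - 5/3*e3 - 4/3*e4, and R ~R = 46/9, so R^-1 = ~R / (46/9).
R v = -191/30 - 4/5*e12 + 1/2*e13 + 3/2*e14 + e23 - 29/5*e24 + 11/2*e34
Answer: 38/115*e1 - 504/115*e2 + 145/46*e3 + 1339/230*e4


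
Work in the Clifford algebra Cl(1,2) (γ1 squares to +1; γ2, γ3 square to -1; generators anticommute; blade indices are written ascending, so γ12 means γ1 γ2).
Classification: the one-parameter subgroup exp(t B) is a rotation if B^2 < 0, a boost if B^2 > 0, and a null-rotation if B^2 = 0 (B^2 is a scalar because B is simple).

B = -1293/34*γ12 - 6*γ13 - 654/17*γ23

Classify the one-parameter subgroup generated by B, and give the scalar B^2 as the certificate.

B^2 term by term: the squares give (-1293/34)^2*(γ12)^2 + (-6)^2*(γ13)^2 + (-654/17)^2*(γ23)^2 = 1671849/1156*(+1) + 36*(+1) + 427716/289*(-1) = 9/4 (each basis 2-blade squares to minus the product of its generators' squares); cross terms between blades sharing an index anticommute and cancel. So B^2 = 9/4.
Answer: boost, certificate B^2 = 9/4. One invariant decides it: the square 9/4 survives every conjugation, and its sign is exactly the classification.


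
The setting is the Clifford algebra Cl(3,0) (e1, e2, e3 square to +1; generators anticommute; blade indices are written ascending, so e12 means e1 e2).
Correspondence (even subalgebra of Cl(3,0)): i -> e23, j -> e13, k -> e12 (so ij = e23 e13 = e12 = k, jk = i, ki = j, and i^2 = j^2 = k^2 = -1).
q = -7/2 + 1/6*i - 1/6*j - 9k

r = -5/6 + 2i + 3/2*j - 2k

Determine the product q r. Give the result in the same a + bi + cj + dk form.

In blades: q = -7/2 - 9*e12 - 1/6*e13 + 1/6*e23, r = -5/6 - 2*e12 + 3/2*e13 + 2*e23.
Distribute q over r term by term (generator squares from the signature, products reordered to ascending indices): (-7/2)*r = 35/12 + 7*e12 - 21/4*e13 - 7*e23; (-9*e12)*r = -18 + 15/2*e12 - 18*e13 + 27/2*e23; (-1/6*e13)*r = 1/4 + 1/3*e12 + 5/36*e13 + 1/3*e23; (1/6*e23)*r = -1/3 + 1/4*e12 + 1/3*e13 - 5/36*e23.
Sum: -91/6 + 181/12*e12 - 205/9*e13 + 241/36*e23; translating back through the correspondence:
Answer: -91/6 + 241/36*i - 205/9*j + 181/12*k


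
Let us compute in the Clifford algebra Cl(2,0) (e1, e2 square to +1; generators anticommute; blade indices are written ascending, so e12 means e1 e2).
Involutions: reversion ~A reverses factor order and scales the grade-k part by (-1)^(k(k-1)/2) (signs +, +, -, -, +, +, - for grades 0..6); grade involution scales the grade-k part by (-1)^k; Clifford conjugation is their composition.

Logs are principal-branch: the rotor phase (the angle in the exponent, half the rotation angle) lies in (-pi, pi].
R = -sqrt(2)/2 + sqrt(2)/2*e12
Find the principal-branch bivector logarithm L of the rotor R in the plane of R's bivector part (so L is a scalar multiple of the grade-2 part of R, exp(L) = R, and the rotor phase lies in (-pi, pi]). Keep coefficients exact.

The scalar part of R is -sqrt(2)/2, which pins the rotor phase on the principal branch; dividing the bivector part by the sine of that phase recovers the unit plane, and L is the phase times that plane.
Concretely: cos(phase) = -sqrt(2)/2 gives phase = ±3*pi/4, and since phase/sin(phase) is even the sign is immaterial: L = (phase/sin(phase)) * <R>_2 = (3*sqrt(2)*pi/4) * <R>_2.
Answer: 3*pi/4*e12


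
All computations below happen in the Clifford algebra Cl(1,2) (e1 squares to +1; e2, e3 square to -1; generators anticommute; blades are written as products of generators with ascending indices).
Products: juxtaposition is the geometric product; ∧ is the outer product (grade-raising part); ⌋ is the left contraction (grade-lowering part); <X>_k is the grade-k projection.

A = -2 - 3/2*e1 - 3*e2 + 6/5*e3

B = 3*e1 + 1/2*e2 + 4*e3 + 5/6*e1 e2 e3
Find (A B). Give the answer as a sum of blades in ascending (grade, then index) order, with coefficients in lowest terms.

step 1: -39/5 - 6*e1 - e2 - 8*e3 + 29/4*e1 e2 - 121/10*e1 e3 - 277/20*e2 e3 - 5/3*e1 e2 e3
Answer: -39/5 - 6*e1 - e2 - 8*e3 + 29/4*e1 e2 - 121/10*e1 e3 - 277/20*e2 e3 - 5/3*e1 e2 e3


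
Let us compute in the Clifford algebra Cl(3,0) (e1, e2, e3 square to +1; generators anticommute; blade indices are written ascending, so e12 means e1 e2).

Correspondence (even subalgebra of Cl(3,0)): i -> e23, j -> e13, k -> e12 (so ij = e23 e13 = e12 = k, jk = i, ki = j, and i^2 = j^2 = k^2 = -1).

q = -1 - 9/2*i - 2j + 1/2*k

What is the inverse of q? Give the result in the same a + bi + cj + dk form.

In blades: q = -1 + 1/2*e12 - 2*e13 - 9/2*e23.
With qbar = -1 - 1/2*e12 + 2*e13 + 9/2*e23 (scalar fixed, mapped units negated), q qbar = 51/2 (the sum of squared coefficients), so q^-1 = qbar / (51/2) = -2/51 - 1/51*e12 + 4/51*e13 + 3/17*e23; translating back:
Answer: -2/51 + 3/17*i + 4/51*j - 1/51*k


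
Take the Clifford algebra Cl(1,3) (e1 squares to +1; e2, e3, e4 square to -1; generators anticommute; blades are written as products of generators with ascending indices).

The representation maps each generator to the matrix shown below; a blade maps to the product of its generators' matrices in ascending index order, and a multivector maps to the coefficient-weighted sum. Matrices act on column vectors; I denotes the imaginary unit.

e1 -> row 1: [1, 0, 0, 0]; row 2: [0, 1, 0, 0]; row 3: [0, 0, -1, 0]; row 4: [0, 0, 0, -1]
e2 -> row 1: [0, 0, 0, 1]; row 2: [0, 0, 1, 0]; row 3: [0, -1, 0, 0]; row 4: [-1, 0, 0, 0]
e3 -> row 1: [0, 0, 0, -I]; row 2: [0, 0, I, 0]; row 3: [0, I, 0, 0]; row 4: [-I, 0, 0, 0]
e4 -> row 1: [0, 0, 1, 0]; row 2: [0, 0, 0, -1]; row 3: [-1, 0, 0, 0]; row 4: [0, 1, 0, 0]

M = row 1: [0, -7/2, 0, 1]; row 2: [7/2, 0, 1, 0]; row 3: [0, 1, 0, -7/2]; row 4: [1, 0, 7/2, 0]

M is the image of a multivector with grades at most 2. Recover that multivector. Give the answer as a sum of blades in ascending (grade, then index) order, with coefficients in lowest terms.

Method: the blade images are trace-orthogonal — tr(rho(e_A) rho(e_B)^-1) = 4 if A = B and 0 otherwise — and rho(e_A)^-1 = (e_A)^2 * rho(e_A) with (e_A)^2 = +1 or -1, so the coefficient of e_A in the preimage is (e_A)^2 * tr(M rho(e_A))/4.
Nonzero projections over blades of grade <= 2: e1 e2: (e1 e2)^2 = +1, tr(M rho(e1 e2)) = 4, coefficient 1; e2 e4: (e2 e4)^2 = -1, tr(M rho(e2 e4)) = 14, coefficient -7/2. Every other blade of grade <= 2 projects to 0.
Answer: e1 e2 - 7/2*e2 e4


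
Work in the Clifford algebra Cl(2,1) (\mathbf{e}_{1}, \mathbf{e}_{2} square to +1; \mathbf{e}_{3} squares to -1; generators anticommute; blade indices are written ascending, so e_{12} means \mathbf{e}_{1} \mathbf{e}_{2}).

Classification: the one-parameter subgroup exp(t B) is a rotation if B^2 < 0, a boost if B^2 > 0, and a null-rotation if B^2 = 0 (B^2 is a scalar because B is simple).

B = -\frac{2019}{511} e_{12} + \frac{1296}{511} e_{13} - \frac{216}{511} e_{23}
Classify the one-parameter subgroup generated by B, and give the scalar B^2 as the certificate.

B^2 term by term: the squares give (-\frac{2019}{511})^2*(e_{12})^2 + (\frac{1296}{511})^2*(e_{13})^2 + (-\frac{216}{511})^2*(e_{23})^2 = \frac{4076361}{261121}*(-1) + \frac{1679616}{261121}*(+1) + \frac{46656}{261121}*(+1) = -9 (each basis 2-blade squares to minus the product of its generators' squares); cross terms between blades sharing an index anticommute and cancel. So B^2 = -9.
Answer: rotation, certificate B^2 = -9. The class reads off the invariant scalar -9 directly.


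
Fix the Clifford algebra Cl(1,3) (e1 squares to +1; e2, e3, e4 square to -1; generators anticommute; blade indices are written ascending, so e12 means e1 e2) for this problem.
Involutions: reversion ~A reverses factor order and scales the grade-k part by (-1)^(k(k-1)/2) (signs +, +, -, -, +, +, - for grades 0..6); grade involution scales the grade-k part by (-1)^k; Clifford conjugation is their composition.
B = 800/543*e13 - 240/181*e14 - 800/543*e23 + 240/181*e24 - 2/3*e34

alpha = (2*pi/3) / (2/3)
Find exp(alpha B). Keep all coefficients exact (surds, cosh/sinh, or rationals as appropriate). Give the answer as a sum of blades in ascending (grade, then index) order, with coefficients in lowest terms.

B^2 term by term: the squares give (800/543)^2*(e13)^2 + (-240/181)^2*(e14)^2 + (-800/543)^2*(e23)^2 + (240/181)^2*(e24)^2 + (-2/3)^2*(e34)^2 = 640000/294849*(+1) + 57600/32761*(+1) + 640000/294849*(-1) + 57600/32761*(-1) + 4/9*(-1) = -4/9 (each basis 2-blade squares to minus the product of its generators' squares); cross terms between blades sharing an index anticommute and cancel; the commuting (index-disjoint) pairs give grade-4 terms 2*c*c'*(blade product), which cancel blade by blade — e1234: -128000/32761 + 128000/32761 = 0 — confirming B is simple. So B^2 = -4/9.
B^2 = -4/9 — since the square is negative, the closed form is circular: l = 2/3, alpha*l = 2*pi/3, so exp(alpha B) = cos(2*pi/3) + (sin(2*pi/3)/(2/3))*B = -1/2 + (3*sqrt(3)/4)*B.
Answer: -1/2 + 200*sqrt(3)/181*e13 - 180*sqrt(3)/181*e14 - 200*sqrt(3)/181*e23 + 180*sqrt(3)/181*e24 - sqrt(3)/2*e34


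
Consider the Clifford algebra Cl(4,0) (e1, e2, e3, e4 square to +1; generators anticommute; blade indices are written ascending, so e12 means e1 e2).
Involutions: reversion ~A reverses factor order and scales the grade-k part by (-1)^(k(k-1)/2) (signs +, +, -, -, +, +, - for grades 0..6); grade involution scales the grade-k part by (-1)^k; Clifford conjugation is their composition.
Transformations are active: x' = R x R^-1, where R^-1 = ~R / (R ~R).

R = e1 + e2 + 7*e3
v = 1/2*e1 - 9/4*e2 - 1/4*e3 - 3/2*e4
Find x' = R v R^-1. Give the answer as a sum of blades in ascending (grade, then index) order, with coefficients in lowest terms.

~R = e1 + e2 + 7*e3, and R ~R = 51, so R^-1 = ~R / (51).
R v = -7/2 - 11/4*e12 - 15/4*e13 - 3/2*e14 + 31/2*e23 - 3/2*e24 - 21/2*e34
Answer: -65/102*e1 + 431/204*e2 - 145/204*e3 + 3/2*e4


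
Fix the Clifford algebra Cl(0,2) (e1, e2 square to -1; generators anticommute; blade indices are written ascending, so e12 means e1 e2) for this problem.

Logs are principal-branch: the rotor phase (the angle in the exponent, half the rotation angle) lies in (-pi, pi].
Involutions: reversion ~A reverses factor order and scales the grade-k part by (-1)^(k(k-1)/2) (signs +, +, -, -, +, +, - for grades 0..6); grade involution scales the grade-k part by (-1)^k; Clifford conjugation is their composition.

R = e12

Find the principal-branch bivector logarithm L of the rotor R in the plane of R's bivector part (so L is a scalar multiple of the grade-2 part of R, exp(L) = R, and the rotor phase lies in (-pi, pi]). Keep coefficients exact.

The scalar part of R is 0, and that scalar determines the rotor phase on the principal branch; recovering the unit plane as bivector-part over sine of the phase gives L = phase * plane.
Concretely: cos(phase) = 0 gives phase = ±pi/2, and since phase/sin(phase) is even the sign is immaterial: L = (phase/sin(phase)) * <R>_2 = (pi/2) * <R>_2.
Answer: pi/2*e12


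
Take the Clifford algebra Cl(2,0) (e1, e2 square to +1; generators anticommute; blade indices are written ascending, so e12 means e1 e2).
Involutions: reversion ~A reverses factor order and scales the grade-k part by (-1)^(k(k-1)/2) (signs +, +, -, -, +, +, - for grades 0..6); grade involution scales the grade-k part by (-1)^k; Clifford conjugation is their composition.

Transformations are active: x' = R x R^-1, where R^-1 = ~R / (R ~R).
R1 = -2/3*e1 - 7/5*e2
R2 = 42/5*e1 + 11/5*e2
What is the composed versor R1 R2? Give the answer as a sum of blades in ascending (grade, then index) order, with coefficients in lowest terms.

Distribute over the terms of R1 (each basis-blade product reordered to ascending indices, repeated generators contracted through their squares):
(-2/3*e1) R2 = -28/5 - 22/15*e12
(-7/5*e2) R2 = -77/25 + 294/25*e12
Summing the partial products and collecting blades:
Answer: -217/25 + 772/75*e12


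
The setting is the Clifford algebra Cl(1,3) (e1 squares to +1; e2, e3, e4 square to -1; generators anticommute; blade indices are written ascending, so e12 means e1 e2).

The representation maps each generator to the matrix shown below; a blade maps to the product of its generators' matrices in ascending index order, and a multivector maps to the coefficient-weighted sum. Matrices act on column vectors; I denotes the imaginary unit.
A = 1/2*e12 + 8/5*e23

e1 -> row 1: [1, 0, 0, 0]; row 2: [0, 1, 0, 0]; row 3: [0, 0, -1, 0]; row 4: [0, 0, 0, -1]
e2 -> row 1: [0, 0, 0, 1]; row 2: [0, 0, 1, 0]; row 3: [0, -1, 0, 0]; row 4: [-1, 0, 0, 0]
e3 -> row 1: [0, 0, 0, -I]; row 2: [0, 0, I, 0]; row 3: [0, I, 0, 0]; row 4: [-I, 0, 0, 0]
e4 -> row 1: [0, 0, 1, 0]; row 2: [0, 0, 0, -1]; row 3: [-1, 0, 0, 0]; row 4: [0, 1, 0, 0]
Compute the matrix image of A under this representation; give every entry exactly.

Bivector images (products of the table entries): rho(e12) = rho(e1)rho(e2) = row 1: [0, 0, 0, 1]; row 2: [0, 0, 1, 0]; row 3: [0, 1, 0, 0]; row 4: [1, 0, 0, 0]; rho(e23) = rho(e2)rho(e3) = row 1: [-I, 0, 0, 0]; row 2: [0, I, 0, 0]; row 3: [0, 0, -I, 0]; row 4: [0, 0, 0, I].
M = (1/2)*rho(e12) + (8/5)*rho(e23), summed entrywise:
Answer: row 1: [-8*I/5, 0, 0, 1/2]; row 2: [0, 8*I/5, 1/2, 0]; row 3: [0, 1/2, -8*I/5, 0]; row 4: [1/2, 0, 0, 8*I/5]


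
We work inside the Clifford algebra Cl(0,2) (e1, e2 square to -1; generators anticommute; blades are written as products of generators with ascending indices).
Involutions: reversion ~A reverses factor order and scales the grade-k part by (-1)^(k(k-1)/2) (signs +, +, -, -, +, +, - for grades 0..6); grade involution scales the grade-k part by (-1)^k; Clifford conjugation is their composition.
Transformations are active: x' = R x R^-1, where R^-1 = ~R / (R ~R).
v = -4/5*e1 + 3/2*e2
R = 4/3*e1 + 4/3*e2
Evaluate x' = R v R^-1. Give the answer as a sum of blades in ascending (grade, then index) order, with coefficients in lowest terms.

~R = 4/3*e1 + 4/3*e2, and R ~R = -32/9, so R^-1 = ~R / (-32/9).
R v = -14/15 + 46/15*e1 e2
Answer: 3/2*e1 - 4/5*e2


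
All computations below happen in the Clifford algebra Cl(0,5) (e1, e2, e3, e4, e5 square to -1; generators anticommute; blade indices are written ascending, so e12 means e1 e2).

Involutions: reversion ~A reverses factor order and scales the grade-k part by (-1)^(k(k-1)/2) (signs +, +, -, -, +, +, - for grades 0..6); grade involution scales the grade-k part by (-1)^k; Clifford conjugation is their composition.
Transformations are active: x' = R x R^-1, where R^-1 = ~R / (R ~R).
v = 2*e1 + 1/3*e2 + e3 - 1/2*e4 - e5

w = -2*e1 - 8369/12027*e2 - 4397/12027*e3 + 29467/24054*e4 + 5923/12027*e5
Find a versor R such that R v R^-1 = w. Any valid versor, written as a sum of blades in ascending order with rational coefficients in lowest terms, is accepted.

R = v + w = -4360/12027*e2 + 7630/12027*e3 + 8720/12027*e4 - 6104/12027*e5 works: the equal norms (-229/36) guarantee its sandwich swaps v into w.
Answer: -4360/12027*e2 + 7630/12027*e3 + 8720/12027*e4 - 6104/12027*e5


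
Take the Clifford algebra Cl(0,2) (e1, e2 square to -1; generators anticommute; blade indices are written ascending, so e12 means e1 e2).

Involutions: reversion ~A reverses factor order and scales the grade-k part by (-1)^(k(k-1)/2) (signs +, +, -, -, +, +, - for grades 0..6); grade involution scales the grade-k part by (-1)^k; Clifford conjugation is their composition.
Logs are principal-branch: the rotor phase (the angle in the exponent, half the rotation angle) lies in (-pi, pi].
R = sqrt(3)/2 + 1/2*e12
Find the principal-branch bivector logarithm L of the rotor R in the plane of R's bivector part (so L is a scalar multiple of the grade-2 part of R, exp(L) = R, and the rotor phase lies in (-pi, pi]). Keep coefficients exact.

The scalar part of R is sqrt(3)/2, which fixes the principal-branch rotor phase; the unit plane is then the bivector part divided by the sine of that phase, and L is that plane scaled by the phase.
Concretely: cos(phase) = sqrt(3)/2 gives phase = ±pi/6, and since phase/sin(phase) is even the sign is immaterial: L = (phase/sin(phase)) * <R>_2 = (pi/3) * <R>_2.
Answer: pi/6*e12


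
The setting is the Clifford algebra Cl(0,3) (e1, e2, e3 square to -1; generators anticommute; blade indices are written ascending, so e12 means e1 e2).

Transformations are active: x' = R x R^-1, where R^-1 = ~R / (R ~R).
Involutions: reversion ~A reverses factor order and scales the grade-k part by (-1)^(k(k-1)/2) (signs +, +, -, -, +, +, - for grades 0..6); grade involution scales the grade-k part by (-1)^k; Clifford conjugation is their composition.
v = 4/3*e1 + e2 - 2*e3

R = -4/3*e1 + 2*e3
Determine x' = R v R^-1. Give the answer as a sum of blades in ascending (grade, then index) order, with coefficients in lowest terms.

~R = -4/3*e1 + 2*e3, and R ~R = -52/9, so R^-1 = ~R / (-52/9).
R v = 52/9 - 4/3*e12 - 2*e23
Answer: 4/3*e1 - e2 - 2*e3


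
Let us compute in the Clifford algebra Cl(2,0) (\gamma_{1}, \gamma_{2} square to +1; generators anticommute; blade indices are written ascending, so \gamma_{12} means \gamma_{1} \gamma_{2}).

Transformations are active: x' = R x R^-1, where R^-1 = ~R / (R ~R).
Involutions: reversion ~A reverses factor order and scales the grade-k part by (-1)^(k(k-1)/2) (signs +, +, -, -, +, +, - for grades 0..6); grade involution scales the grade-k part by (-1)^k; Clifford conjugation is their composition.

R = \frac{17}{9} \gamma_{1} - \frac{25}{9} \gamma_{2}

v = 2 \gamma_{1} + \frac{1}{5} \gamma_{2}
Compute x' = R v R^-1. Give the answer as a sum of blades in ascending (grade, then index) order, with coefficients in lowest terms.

~R = \frac{17}{9} \gamma_{1} - \frac{25}{9} \gamma_{2}, and R ~R = \frac{914}{81}, so R^-1 = ~R / (\frac{914}{81}).
R v = \frac{29}{9} + \frac{89}{15} \gamma_{12}
Answer: -\frac{421}{457} \gamma_{1} - \frac{4082}{2285} \gamma_{2}


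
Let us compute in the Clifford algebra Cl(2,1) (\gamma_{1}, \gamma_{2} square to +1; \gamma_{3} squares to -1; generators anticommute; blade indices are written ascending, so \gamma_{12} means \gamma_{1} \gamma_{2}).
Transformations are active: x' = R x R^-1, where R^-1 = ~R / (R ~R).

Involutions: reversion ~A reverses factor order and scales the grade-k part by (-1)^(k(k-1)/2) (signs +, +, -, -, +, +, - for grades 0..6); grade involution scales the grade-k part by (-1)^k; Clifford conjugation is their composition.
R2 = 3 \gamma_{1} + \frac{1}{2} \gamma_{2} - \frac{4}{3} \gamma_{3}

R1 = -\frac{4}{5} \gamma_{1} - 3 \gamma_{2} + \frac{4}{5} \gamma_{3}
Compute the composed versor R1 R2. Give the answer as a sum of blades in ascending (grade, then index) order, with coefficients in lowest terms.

Distribute over the terms of R1 (each basis-blade product reordered to ascending indices, repeated generators contracted through their squares):
(-\frac{4}{5} \gamma_{1}) R2 = -\frac{12}{5} - \frac{2}{5} \gamma_{12} + \frac{16}{15} \gamma_{13}
(-3 \gamma_{2}) R2 = -\frac{3}{2} + 9 \gamma_{12} + 4 \gamma_{23}
(\frac{4}{5} \gamma_{3}) R2 = \frac{16}{15} - \frac{12}{5} \gamma_{13} - \frac{2}{5} \gamma_{23}
Summing the partial products and collecting blades:
Answer: -\frac{17}{6} + \frac{43}{5} \gamma_{12} - \frac{4}{3} \gamma_{13} + \frac{18}{5} \gamma_{23}


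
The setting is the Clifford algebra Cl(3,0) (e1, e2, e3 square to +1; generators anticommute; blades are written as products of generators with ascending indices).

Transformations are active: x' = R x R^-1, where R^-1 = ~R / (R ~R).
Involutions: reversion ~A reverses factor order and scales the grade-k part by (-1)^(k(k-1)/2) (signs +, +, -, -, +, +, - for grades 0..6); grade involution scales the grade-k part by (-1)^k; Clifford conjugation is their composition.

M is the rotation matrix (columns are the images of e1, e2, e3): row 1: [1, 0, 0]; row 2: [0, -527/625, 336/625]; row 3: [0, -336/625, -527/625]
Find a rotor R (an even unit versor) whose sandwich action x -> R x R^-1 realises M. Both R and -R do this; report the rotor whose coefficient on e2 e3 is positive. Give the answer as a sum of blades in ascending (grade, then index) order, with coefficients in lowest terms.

Method: write R = a + b12*e1 e2 + b13*e1 e3 + b23*e2 e3 with a^2 + b12^2 + b13^2 + b23^2 = 1 (so R^-1 = ~R). Expanding the columns R e_j ~R gives tr M = 4a^2 - 1 and, from the antisymmetric part, M21 - M12 = -4a*b12, M13 - M31 = 4a*b13, M32 - M23 = -4a*b23.
Here tr M = -429/625, so a^2 = (1 + tr M)/4 = 49/625 and a = ±7/25. Taking a = 7/25: M21 - M12 = 0, M13 - M31 = 0, M32 - M23 = -672/625, giving b12 = 0, b13 = 0, b23 = 24/25, i.e. R = 7/25 + 24/25*e2 e3.
Its e2 e3 coefficient is already positive.
Answer: 7/25 + 24/25*e2 e3. Why the constraint matters: R and -R act identically through the sandwich — M has trace -429/625 either way — so only the sign condition on e2 e3 picks one of the two preimages.


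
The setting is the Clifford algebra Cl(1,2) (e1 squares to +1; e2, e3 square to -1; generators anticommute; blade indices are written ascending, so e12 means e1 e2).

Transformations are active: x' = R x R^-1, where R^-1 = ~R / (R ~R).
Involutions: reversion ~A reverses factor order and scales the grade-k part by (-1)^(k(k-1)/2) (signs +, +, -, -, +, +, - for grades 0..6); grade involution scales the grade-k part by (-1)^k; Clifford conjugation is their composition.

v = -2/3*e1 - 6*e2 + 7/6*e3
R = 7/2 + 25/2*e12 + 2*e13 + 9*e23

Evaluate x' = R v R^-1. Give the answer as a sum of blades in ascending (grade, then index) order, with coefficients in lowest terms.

~R = 7/2 - 25/2*e12 - 2*e13 - 9*e23, and R ~R = -67, so R^-1 = ~R / (-67).
R v = 211/3*e1 - 139/6*e2 - 583/12*e3 + 247/12*e123
Answer: -4909/402*e1 + 2891/402*e2 + 1553/134*e3


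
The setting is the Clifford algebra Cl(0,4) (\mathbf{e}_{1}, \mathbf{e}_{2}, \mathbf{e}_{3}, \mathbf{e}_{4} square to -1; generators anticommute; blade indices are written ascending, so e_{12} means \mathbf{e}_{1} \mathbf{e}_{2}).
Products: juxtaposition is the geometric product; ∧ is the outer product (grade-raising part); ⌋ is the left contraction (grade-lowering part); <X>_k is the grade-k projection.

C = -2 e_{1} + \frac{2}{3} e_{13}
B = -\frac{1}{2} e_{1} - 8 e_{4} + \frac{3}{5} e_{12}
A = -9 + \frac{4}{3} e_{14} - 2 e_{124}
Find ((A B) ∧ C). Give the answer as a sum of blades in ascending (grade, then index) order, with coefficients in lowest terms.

step 1: \frac{91}{6} e_{1} + \frac{1088}{15} e_{4} - \frac{107}{5} e_{12} - \frac{9}{5} e_{24}
step 2: \frac{2176}{15} e_{14} + \frac{18}{5} e_{124} + \frac{2176}{45} e_{134} + \frac{6}{5} e_{1234}
Answer: \frac{2176}{15} e_{14} + \frac{18}{5} e_{124} + \frac{2176}{45} e_{134} + \frac{6}{5} e_{1234}


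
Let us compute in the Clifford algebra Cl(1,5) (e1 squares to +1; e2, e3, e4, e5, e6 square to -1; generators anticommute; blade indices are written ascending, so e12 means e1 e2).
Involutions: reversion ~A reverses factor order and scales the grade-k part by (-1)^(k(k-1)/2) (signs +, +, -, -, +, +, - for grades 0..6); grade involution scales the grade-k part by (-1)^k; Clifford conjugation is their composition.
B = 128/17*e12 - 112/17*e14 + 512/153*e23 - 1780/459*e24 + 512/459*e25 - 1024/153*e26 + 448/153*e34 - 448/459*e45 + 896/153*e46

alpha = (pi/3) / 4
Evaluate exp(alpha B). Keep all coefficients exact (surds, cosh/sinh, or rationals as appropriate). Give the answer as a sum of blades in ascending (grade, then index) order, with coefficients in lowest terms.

B^2 term by term: the squares give (128/17)^2*(e12)^2 + (-112/17)^2*(e14)^2 + (512/153)^2*(e23)^2 + (-1780/459)^2*(e24)^2 + (512/459)^2*(e25)^2 + (-1024/153)^2*(e26)^2 + (448/153)^2*(e34)^2 + (-448/459)^2*(e45)^2 + (896/153)^2*(e46)^2 = 16384/289*(+1) + 12544/289*(+1) + 262144/23409*(-1) + 3168400/210681*(-1) + 262144/210681*(-1) + 1048576/23409*(-1) + 200704/23409*(-1) + 200704/210681*(-1) + 802816/23409*(-1) = -16 (each basis 2-blade squares to minus the product of its generators' squares); cross terms between blades sharing an index anticommute and cancel; the commuting (index-disjoint) pairs give grade-4 terms 2*c*c'*(blade product), which cancel blade by blade — e1234: 114688/2601 - 114688/2601 = 0; e1245: -114688/7803 + 114688/7803 = 0; e1246: 229376/2601 - 229376/2601 = 0; e2345: -458752/70227 + 458752/70227 = 0; e2346: 917504/23409 - 917504/23409 = 0; e2456: -917504/70227 + 917504/70227 = 0 — confirming B is simple. So B^2 = -16.
B^2 = -16 — since the square is negative, the closed form is circular: l = 4, alpha*l = pi/3, so exp(alpha B) = cos(pi/3) + (sin(pi/3)/4)*B = 1/2 + (sqrt(3)/8)*B.
Answer: 1/2 + 16*sqrt(3)/17*e12 - 14*sqrt(3)/17*e14 + 64*sqrt(3)/153*e23 - 445*sqrt(3)/918*e24 + 64*sqrt(3)/459*e25 - 128*sqrt(3)/153*e26 + 56*sqrt(3)/153*e34 - 56*sqrt(3)/459*e45 + 112*sqrt(3)/153*e46


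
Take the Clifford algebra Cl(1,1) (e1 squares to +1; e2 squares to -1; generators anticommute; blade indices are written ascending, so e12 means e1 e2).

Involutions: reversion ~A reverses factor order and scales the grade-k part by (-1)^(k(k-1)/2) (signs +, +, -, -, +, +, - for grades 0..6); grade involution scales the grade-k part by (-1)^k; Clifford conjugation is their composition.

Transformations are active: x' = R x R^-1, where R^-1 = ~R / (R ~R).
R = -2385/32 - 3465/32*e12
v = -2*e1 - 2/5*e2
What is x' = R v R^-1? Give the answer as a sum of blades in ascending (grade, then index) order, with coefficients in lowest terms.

~R = -2385/32 + 3465/32*e12, and R ~R = -394875/64, so R^-1 = ~R / (-394875/64).
R v = 423/4*e1 - 747/4*e2
Answer: 4441/975*e1 - 4009/975*e2


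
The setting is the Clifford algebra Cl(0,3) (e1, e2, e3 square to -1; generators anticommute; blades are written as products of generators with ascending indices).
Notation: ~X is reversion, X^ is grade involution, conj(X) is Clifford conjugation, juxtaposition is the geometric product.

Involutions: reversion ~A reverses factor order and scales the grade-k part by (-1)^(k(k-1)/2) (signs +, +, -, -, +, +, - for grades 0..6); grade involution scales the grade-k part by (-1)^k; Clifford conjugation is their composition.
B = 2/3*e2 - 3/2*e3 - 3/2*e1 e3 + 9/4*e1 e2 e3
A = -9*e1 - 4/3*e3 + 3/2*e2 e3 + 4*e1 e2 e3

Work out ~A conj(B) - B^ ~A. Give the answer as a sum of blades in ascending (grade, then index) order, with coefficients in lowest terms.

first term: -7 + 11/8*e1 - 15/4*e2 + 29/2*e3 + 69/4*e1 e2 - 65/6*e1 e3 + 697/36*e2 e3
second term: 11 - 43/8*e1 + 15/4*e2 + 25/2*e3 - 3/4*e1 e2 + 97/6*e1 e3 - 697/36*e2 e3
Answer: -18 + 27/4*e1 - 15/2*e2 + 2*e3 + 18*e1 e2 - 27*e1 e3 + 697/18*e2 e3
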